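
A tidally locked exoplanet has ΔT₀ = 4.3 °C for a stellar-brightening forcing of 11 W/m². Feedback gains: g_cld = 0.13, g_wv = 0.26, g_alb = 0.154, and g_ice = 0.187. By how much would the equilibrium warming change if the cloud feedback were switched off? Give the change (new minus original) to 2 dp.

Original: g = 0.731, ΔT = 4.3/(1−0.731) = 15.9851 °C.
Without cloud: g' = 0.601, ΔT' = 4.3/(1−0.601) = 10.7769 °C.
Change = 10.7769 − 15.9851 = -5.21 °C.

-5.21 °C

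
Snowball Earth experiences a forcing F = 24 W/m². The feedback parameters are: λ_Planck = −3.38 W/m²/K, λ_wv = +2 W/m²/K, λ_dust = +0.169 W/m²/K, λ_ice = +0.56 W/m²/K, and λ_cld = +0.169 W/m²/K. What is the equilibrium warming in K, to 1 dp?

Net feedback parameter λ = (−3.38) + (+2) + (+0.169) + (+0.56) + (+0.169) = -0.482 W/m²/K.
ΔT = −F/λ = −24/(-0.482) = 49.8 K.

49.8 K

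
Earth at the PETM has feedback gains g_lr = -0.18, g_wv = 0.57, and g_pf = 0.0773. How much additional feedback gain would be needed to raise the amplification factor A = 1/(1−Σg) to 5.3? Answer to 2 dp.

Current total gain = 0.4673.
Target gain for A = 5.3: g* = 1 − 1/5.3 = 0.8113.
Additional gain needed = 0.8113 − 0.4673 = 0.34.

0.34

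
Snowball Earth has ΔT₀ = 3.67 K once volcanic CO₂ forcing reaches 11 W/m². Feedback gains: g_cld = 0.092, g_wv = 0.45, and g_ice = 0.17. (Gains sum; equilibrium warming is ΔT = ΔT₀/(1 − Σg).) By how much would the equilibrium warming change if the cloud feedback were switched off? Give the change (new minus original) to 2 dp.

Original: g = 0.712, ΔT = 3.67/(1−0.712) = 12.7431 K.
Without cloud: g' = 0.62, ΔT' = 3.67/(1−0.62) = 9.6579 K.
Change = 9.6579 − 12.7431 = -3.09 K.

-3.09 K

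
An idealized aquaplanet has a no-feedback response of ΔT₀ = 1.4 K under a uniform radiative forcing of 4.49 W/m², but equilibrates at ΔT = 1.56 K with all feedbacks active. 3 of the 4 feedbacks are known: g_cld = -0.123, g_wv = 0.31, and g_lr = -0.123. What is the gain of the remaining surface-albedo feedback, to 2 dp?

Amplification A = ΔT/ΔT₀ = 1.56/1.4 = 1.114.
Total gain g = 1 − 1/A = 1 − 1/1.114 = 0.1023.
Known gains sum to -0.123 + 0.31 − 0.123 = 0.064.
g_alb = 0.1023 − 0.064 = 0.04.

0.04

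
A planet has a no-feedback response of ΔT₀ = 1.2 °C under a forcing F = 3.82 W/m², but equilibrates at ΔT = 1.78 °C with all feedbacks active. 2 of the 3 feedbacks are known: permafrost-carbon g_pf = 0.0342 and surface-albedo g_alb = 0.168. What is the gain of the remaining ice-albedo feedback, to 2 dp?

Amplification A = ΔT/ΔT₀ = 1.78/1.2 = 1.483.
Total gain g = 1 − 1/A = 1 − 1/1.483 = 0.3257.
Known gains sum to 0.0342 + 0.168 = 0.2022.
g_ice = 0.3257 − 0.2022 = 0.12.

0.12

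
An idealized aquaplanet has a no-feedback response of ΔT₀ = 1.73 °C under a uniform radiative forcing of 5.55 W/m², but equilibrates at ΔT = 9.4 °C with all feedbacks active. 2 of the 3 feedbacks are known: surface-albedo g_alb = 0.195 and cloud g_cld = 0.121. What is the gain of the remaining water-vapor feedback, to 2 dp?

0.50

Amplification A = ΔT/ΔT₀ = 9.4/1.73 = 5.434.
Total gain g = 1 − 1/A = 1 − 1/5.434 = 0.816.
Known gains sum to 0.195 + 0.121 = 0.316.
g_wv = 0.816 − 0.316 = 0.50.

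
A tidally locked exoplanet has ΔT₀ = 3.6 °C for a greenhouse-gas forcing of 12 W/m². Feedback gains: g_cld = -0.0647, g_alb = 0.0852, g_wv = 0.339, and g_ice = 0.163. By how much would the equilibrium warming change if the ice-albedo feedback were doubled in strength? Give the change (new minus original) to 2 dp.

3.91 °C

Original: g = 0.5225, ΔT = 3.6/(1−0.5225) = 7.5393 °C.
With doubled ice-albedo: g' = 0.6855, ΔT' = 3.6/(1−0.6855) = 11.4467 °C.
Change = 11.4467 − 7.5393 = 3.91 °C.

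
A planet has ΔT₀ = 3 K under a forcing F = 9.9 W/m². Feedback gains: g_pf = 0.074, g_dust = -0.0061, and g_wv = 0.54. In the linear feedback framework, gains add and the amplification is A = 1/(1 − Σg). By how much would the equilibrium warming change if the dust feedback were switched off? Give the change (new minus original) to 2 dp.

Original: g = 0.6079, ΔT = 3/(1−0.6079) = 7.6511 K.
Without dust: g' = 0.614, ΔT' = 3/(1−0.614) = 7.7720 K.
Change = 7.7720 − 7.6511 = 0.12 K.

0.12 K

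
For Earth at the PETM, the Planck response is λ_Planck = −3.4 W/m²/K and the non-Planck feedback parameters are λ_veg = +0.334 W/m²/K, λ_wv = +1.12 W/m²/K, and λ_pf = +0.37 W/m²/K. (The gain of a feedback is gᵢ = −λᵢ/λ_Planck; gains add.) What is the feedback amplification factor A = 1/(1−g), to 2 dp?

2.16

Convert to gains: g_veg = 0.334/3.4 = 0.09824; g_wv = 1.12/3.4 = 0.3294; g_pf = 0.37/3.4 = 0.1088.
Total gain g = 0.53644.
A = 1/(1 − 0.53644) = 2.16.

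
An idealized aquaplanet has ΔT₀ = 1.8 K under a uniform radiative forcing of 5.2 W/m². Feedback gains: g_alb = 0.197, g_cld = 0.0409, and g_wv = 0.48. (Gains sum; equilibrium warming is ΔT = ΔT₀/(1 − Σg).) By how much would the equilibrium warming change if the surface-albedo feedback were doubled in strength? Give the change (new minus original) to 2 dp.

Original: g = 0.7179, ΔT = 1.8/(1−0.7179) = 6.3807 K.
With doubled surface-albedo: g' = 0.9149, ΔT' = 1.8/(1−0.9149) = 21.1516 K.
Change = 21.1516 − 6.3807 = 14.77 K.

14.77 K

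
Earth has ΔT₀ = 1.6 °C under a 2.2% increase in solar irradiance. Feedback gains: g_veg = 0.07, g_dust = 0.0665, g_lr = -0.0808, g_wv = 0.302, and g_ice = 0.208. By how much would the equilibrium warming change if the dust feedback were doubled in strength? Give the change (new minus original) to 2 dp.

Original: g = 0.5657, ΔT = 1.6/(1−0.5657) = 3.6841 °C.
With doubled dust: g' = 0.6322, ΔT' = 1.6/(1−0.6322) = 4.3502 °C.
Change = 4.3502 − 3.6841 = 0.67 °C.

0.67 °C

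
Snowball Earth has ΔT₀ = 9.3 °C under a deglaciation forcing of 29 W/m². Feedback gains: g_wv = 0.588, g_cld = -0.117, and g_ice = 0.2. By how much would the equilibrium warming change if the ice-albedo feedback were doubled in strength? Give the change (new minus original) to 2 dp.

Original: g = 0.671, ΔT = 9.3/(1−0.671) = 28.2675 °C.
With doubled ice-albedo: g' = 0.871, ΔT' = 9.3/(1−0.871) = 72.0930 °C.
Change = 72.0930 − 28.2675 = 43.83 °C.

43.83 °C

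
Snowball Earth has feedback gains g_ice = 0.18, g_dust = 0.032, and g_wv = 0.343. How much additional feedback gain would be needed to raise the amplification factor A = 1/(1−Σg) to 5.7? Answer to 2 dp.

0.27

Current total gain = 0.555.
Target gain for A = 5.7: g* = 1 − 1/5.7 = 0.8246.
Additional gain needed = 0.8246 − 0.555 = 0.27.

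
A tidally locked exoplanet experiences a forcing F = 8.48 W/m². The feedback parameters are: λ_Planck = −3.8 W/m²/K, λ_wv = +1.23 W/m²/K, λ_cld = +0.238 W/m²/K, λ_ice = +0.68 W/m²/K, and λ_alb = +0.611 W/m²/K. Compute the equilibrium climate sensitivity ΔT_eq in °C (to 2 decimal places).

Net feedback parameter λ = (−3.8) + (+1.23) + (+0.238) + (+0.68) + (+0.611) = -1.041 W/m²/K.
ΔT = −F/λ = −8.48/(-1.041) = 8.15 °C.

8.15 °C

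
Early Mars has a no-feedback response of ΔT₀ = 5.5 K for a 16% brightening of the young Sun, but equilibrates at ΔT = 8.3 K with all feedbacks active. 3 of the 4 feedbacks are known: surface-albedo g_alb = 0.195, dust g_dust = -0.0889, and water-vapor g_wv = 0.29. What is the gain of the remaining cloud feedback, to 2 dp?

Amplification A = ΔT/ΔT₀ = 8.3/5.5 = 1.509.
Total gain g = 1 − 1/A = 1 − 1/1.509 = 0.3373.
Known gains sum to 0.195 − 0.0889 + 0.29 = 0.3961.
g_cld = 0.3373 − 0.3961 = -0.06.

-0.06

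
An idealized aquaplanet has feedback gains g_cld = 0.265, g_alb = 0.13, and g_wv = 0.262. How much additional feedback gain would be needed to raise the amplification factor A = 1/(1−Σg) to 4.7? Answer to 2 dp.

0.13

Current total gain = 0.657.
Target gain for A = 4.7: g* = 1 − 1/4.7 = 0.7872.
Additional gain needed = 0.7872 − 0.657 = 0.13.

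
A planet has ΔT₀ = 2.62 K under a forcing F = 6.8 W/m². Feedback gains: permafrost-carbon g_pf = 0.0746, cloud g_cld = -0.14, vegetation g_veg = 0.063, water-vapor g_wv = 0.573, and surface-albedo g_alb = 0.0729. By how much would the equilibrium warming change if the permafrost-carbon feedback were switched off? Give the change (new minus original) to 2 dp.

Original: g = 0.6435, ΔT = 2.62/(1−0.6435) = 7.3492 K.
Without permafrost-carbon: g' = 0.5689, ΔT' = 2.62/(1−0.5689) = 6.0775 K.
Change = 6.0775 − 7.3492 = -1.27 K.

-1.27 K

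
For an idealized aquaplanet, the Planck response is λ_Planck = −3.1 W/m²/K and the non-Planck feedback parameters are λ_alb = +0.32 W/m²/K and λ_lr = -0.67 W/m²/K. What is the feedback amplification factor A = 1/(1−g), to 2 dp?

Convert to gains: g_alb = 0.32/3.1 = 0.1032; g_lr = -0.67/3.1 = -0.2161.
Total gain g = -0.1129.
A = 1/(1 + 0.1129) = 0.90.

0.90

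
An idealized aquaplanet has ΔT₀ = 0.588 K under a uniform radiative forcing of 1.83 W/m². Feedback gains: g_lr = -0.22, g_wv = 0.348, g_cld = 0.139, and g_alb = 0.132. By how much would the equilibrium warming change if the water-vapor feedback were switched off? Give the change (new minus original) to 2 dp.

-0.36 K

Original: g = 0.399, ΔT = 0.588/(1−0.399) = 0.9784 K.
Without water-vapor: g' = 0.051, ΔT' = 0.588/(1−0.051) = 0.6196 K.
Change = 0.6196 − 0.9784 = -0.36 K.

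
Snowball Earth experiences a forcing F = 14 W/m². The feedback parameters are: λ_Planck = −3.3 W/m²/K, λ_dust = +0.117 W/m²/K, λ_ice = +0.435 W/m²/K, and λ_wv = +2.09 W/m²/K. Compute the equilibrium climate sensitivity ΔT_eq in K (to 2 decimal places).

21.28 K

Net feedback parameter λ = (−3.3) + (+0.117) + (+0.435) + (+2.09) = -0.658 W/m²/K.
ΔT = −F/λ = −14/(-0.658) = 21.28 K.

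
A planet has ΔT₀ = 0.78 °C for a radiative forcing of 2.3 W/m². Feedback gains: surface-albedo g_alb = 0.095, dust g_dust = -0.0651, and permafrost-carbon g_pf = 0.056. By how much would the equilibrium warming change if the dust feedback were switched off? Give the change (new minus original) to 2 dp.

Original: g = 0.0859, ΔT = 0.78/(1−0.0859) = 0.8533 °C.
Without dust: g' = 0.151, ΔT' = 0.78/(1−0.151) = 0.9187 °C.
Change = 0.9187 − 0.8533 = 0.07 °C.

0.07 °C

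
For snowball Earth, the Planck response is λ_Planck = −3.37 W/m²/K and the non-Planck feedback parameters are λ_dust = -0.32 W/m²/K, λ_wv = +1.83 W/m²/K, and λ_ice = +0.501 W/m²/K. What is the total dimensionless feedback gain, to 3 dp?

0.597

Convert to gains: g_dust = -0.32/3.37 = -0.09496; g_wv = 1.83/3.37 = 0.543; g_ice = 0.501/3.37 = 0.1487.
Total gain g = 0.59674.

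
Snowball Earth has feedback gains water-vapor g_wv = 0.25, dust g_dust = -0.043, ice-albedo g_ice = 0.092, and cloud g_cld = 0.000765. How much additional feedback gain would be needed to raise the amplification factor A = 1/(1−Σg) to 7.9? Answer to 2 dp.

Current total gain = 0.299765.
Target gain for A = 7.9: g* = 1 − 1/7.9 = 0.8734.
Additional gain needed = 0.8734 − 0.299765 = 0.57.

0.57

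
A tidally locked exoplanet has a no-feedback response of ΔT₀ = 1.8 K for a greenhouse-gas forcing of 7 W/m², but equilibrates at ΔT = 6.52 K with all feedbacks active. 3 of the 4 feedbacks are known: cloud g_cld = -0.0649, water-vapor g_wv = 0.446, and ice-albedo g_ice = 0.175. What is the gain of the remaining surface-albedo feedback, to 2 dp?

0.17

Amplification A = ΔT/ΔT₀ = 6.52/1.8 = 3.622.
Total gain g = 1 − 1/A = 1 − 1/3.622 = 0.7239.
Known gains sum to -0.0649 + 0.446 + 0.175 = 0.5561.
g_alb = 0.7239 − 0.5561 = 0.17.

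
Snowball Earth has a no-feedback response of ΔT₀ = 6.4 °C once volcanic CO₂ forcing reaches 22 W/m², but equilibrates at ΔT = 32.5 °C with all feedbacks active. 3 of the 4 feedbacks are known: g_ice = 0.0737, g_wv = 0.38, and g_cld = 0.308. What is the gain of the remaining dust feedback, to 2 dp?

Amplification A = ΔT/ΔT₀ = 32.5/6.4 = 5.078.
Total gain g = 1 − 1/A = 1 − 1/5.078 = 0.8031.
Known gains sum to 0.0737 + 0.38 + 0.308 = 0.7617.
g_dust = 0.8031 − 0.7617 = 0.04.

0.04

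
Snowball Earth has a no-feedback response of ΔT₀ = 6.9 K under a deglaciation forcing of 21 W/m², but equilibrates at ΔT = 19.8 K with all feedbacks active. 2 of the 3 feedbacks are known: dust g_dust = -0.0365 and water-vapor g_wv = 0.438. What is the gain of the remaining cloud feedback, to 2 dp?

Amplification A = ΔT/ΔT₀ = 19.8/6.9 = 2.87.
Total gain g = 1 − 1/A = 1 − 1/2.87 = 0.6516.
Known gains sum to -0.0365 + 0.438 = 0.4015.
g_cld = 0.6516 − 0.4015 = 0.25.

0.25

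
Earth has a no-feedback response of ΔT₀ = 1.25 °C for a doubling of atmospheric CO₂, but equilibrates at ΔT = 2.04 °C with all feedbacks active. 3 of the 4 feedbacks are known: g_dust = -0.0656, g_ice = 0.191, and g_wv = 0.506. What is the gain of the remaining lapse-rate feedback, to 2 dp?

-0.24

Amplification A = ΔT/ΔT₀ = 2.04/1.25 = 1.632.
Total gain g = 1 − 1/A = 1 − 1/1.632 = 0.3873.
Known gains sum to -0.0656 + 0.191 + 0.506 = 0.6314.
g_lr = 0.3873 − 0.6314 = -0.24.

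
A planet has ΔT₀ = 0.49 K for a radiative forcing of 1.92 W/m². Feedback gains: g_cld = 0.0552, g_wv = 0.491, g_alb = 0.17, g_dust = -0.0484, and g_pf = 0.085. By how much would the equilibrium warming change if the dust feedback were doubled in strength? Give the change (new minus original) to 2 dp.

Original: g = 0.7528, ΔT = 0.49/(1−0.7528) = 1.9822 K.
With doubled dust: g' = 0.7044, ΔT' = 0.49/(1−0.7044) = 1.6576 K.
Change = 1.6576 − 1.9822 = -0.32 K.

-0.32 K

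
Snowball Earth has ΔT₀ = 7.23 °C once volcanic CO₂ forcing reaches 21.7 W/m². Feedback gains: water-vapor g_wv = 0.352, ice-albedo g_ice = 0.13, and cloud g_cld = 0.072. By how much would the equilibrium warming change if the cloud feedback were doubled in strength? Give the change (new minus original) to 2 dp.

Original: g = 0.554, ΔT = 7.23/(1−0.554) = 16.2108 °C.
With doubled cloud: g' = 0.626, ΔT' = 7.23/(1−0.626) = 19.3316 °C.
Change = 19.3316 − 16.2108 = 3.12 °C.

3.12 °C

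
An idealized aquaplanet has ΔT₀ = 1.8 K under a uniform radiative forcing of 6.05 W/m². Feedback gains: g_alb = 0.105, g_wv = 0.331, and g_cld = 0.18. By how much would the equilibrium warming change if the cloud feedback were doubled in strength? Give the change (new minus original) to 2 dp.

4.14 K

Original: g = 0.616, ΔT = 1.8/(1−0.616) = 4.6875 K.
With doubled cloud: g' = 0.796, ΔT' = 1.8/(1−0.796) = 8.8235 K.
Change = 8.8235 − 4.6875 = 4.14 K.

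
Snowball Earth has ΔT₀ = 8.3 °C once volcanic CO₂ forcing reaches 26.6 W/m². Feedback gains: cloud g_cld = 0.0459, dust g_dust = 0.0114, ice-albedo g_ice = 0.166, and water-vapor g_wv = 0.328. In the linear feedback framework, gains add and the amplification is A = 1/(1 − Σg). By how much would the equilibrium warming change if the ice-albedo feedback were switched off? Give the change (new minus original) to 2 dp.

-5.00 °C

Original: g = 0.5513, ΔT = 8.3/(1−0.5513) = 18.4979 °C.
Without ice-albedo: g' = 0.3853, ΔT' = 8.3/(1−0.3853) = 13.5025 °C.
Change = 13.5025 − 18.4979 = -5.00 °C.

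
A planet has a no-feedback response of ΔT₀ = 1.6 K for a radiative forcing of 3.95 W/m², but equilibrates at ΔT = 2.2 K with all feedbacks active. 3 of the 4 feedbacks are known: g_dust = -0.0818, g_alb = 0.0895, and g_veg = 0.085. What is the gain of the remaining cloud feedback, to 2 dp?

0.18

Amplification A = ΔT/ΔT₀ = 2.2/1.6 = 1.375.
Total gain g = 1 − 1/A = 1 − 1/1.375 = 0.2727.
Known gains sum to -0.0818 + 0.0895 + 0.085 = 0.0927.
g_cld = 0.2727 − 0.0927 = 0.18.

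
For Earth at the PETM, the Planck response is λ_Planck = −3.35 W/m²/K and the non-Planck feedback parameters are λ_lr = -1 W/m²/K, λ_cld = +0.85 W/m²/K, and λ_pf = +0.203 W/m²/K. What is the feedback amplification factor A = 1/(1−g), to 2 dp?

Convert to gains: g_lr = -1/3.35 = -0.2985; g_cld = 0.85/3.35 = 0.2537; g_pf = 0.203/3.35 = 0.0606.
Total gain g = 0.0158.
A = 1/(1 − 0.0158) = 1.02.

1.02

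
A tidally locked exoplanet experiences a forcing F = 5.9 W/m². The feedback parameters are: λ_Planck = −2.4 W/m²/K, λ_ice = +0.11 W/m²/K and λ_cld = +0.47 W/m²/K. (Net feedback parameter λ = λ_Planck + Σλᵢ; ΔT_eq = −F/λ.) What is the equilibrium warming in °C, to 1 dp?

3.2 °C

Net feedback parameter λ = (−2.4) + (+0.11) + (+0.47) = -1.82 W/m²/K.
ΔT = −F/λ = −5.9/(-1.82) = 3.2 °C.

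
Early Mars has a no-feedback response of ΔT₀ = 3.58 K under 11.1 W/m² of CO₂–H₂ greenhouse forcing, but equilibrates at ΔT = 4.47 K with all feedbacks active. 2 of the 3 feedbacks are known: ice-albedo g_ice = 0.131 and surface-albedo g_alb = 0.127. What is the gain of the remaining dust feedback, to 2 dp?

-0.06

Amplification A = ΔT/ΔT₀ = 4.47/3.58 = 1.249.
Total gain g = 1 − 1/A = 1 − 1/1.249 = 0.1994.
Known gains sum to 0.131 + 0.127 = 0.258.
g_dust = 0.1994 − 0.258 = -0.06.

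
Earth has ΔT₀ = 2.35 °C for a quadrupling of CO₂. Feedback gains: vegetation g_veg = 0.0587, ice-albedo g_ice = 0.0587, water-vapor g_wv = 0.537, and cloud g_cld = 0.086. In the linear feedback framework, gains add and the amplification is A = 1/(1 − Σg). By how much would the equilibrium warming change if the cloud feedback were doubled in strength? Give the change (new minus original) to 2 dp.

Original: g = 0.7404, ΔT = 2.35/(1−0.7404) = 9.0524 °C.
With doubled cloud: g' = 0.8264, ΔT' = 2.35/(1−0.8264) = 13.5369 °C.
Change = 13.5369 − 9.0524 = 4.48 °C.

4.48 °C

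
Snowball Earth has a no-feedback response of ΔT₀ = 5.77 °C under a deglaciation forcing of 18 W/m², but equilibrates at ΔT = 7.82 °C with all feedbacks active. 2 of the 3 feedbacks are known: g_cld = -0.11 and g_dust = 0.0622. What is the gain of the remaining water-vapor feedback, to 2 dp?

Amplification A = ΔT/ΔT₀ = 7.82/5.77 = 1.355.
Total gain g = 1 − 1/A = 1 − 1/1.355 = 0.262.
Known gains sum to -0.11 + 0.0622 = -0.0478.
g_wv = 0.262 + 0.0478 = 0.31.

0.31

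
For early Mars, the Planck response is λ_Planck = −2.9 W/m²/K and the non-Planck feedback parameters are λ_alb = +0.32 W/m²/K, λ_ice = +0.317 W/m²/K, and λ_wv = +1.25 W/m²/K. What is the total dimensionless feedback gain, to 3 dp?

0.651

Convert to gains: g_alb = 0.32/2.9 = 0.1103; g_ice = 0.317/2.9 = 0.1093; g_wv = 1.25/2.9 = 0.431.
Total gain g = 0.6506.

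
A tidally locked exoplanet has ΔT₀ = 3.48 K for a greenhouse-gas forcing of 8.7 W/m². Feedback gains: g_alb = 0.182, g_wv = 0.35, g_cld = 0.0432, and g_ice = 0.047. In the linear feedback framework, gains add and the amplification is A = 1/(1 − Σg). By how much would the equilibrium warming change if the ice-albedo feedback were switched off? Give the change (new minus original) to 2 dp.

Original: g = 0.6222, ΔT = 3.48/(1−0.6222) = 9.2112 K.
Without ice-albedo: g' = 0.5752, ΔT' = 3.48/(1−0.5752) = 8.1921 K.
Change = 8.1921 − 9.2112 = -1.02 K.

-1.02 K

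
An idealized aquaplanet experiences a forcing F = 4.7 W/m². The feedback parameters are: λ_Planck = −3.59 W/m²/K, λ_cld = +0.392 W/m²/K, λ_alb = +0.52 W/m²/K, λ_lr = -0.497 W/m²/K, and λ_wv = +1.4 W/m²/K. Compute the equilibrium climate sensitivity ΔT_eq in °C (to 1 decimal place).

Net feedback parameter λ = (−3.59) + (+0.392) + (+0.52) + (-0.497) + (+1.4) = -1.775 W/m²/K.
ΔT = −F/λ = −4.7/(-1.775) = 2.6 °C.

2.6 °C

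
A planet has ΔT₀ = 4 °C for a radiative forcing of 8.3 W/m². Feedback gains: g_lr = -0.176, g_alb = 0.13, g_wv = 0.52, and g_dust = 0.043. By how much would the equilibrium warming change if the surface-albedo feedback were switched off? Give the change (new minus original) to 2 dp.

-1.76 °C

Original: g = 0.517, ΔT = 4/(1−0.517) = 8.2816 °C.
Without surface-albedo: g' = 0.387, ΔT' = 4/(1−0.387) = 6.5253 °C.
Change = 6.5253 − 8.2816 = -1.76 °C.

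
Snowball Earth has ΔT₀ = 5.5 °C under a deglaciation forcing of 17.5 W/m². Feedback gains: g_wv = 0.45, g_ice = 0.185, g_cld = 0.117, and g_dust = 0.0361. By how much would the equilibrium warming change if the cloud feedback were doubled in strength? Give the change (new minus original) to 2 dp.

32.00 °C

Original: g = 0.7881, ΔT = 5.5/(1−0.7881) = 25.9556 °C.
With doubled cloud: g' = 0.9051, ΔT' = 5.5/(1−0.9051) = 57.9557 °C.
Change = 57.9557 − 25.9556 = 32.00 °C.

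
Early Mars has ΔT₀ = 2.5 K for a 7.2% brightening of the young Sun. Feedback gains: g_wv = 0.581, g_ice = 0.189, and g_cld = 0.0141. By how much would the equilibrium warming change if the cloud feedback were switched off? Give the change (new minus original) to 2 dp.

Original: g = 0.7841, ΔT = 2.5/(1−0.7841) = 11.5794 K.
Without cloud: g' = 0.77, ΔT' = 2.5/(1−0.77) = 10.8696 K.
Change = 10.8696 − 11.5794 = -0.71 K.

-0.71 K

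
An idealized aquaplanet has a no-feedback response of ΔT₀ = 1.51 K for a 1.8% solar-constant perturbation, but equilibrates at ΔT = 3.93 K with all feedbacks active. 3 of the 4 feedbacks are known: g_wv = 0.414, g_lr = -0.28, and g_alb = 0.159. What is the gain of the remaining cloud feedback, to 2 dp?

0.32

Amplification A = ΔT/ΔT₀ = 3.93/1.51 = 2.603.
Total gain g = 1 − 1/A = 1 − 1/2.603 = 0.6158.
Known gains sum to 0.414 − 0.28 + 0.159 = 0.293.
g_cld = 0.6158 − 0.293 = 0.32.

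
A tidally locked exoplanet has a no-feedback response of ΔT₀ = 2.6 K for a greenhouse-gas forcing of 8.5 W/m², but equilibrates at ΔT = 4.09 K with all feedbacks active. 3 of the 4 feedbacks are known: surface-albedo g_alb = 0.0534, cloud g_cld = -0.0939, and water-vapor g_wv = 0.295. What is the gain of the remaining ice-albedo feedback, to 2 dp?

Amplification A = ΔT/ΔT₀ = 4.09/2.6 = 1.573.
Total gain g = 1 − 1/A = 1 − 1/1.573 = 0.3643.
Known gains sum to 0.0534 − 0.0939 + 0.295 = 0.2545.
g_ice = 0.3643 − 0.2545 = 0.11.

0.11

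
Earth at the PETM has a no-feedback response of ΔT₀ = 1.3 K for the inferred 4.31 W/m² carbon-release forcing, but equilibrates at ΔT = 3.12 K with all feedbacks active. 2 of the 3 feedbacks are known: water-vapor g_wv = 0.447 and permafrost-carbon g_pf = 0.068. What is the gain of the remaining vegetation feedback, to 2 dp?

0.07

Amplification A = ΔT/ΔT₀ = 3.12/1.3 = 2.4.
Total gain g = 1 − 1/A = 1 − 1/2.4 = 0.5833.
Known gains sum to 0.447 + 0.068 = 0.515.
g_veg = 0.5833 − 0.515 = 0.07.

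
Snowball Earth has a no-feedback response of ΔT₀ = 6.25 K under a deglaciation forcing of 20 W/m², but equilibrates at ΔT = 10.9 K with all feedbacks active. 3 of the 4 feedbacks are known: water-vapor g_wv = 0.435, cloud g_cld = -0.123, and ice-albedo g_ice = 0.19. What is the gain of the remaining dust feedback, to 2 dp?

Amplification A = ΔT/ΔT₀ = 10.9/6.25 = 1.744.
Total gain g = 1 − 1/A = 1 − 1/1.744 = 0.4266.
Known gains sum to 0.435 − 0.123 + 0.19 = 0.502.
g_dust = 0.4266 − 0.502 = -0.08.

-0.08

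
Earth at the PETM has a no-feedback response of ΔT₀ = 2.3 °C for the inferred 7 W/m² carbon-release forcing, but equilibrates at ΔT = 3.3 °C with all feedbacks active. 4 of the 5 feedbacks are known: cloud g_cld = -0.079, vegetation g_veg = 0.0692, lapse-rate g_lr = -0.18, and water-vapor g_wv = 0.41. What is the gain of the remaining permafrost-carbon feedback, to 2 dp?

Amplification A = ΔT/ΔT₀ = 3.3/2.3 = 1.435.
Total gain g = 1 − 1/A = 1 − 1/1.435 = 0.3031.
Known gains sum to -0.079 + 0.0692 − 0.18 + 0.41 = 0.2202.
g_pf = 0.3031 − 0.2202 = 0.08.

0.08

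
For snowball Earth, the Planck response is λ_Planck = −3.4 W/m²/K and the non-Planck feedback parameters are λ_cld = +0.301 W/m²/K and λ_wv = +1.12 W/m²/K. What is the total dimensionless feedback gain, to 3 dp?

Convert to gains: g_cld = 0.301/3.4 = 0.08853; g_wv = 1.12/3.4 = 0.3294.
Total gain g = 0.41793.

0.418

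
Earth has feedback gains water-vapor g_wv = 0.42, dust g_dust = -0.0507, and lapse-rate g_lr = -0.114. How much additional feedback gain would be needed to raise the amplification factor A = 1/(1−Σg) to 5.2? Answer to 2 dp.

0.55

Current total gain = 0.2553.
Target gain for A = 5.2: g* = 1 − 1/5.2 = 0.8077.
Additional gain needed = 0.8077 − 0.2553 = 0.55.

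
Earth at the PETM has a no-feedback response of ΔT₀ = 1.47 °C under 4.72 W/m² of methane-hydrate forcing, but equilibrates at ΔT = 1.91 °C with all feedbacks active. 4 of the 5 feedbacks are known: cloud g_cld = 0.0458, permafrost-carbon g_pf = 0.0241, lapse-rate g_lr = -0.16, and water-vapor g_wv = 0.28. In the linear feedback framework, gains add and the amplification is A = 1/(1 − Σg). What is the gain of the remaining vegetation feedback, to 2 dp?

0.04

Amplification A = ΔT/ΔT₀ = 1.91/1.47 = 1.299.
Total gain g = 1 − 1/A = 1 − 1/1.299 = 0.2302.
Known gains sum to 0.0458 + 0.0241 − 0.16 + 0.28 = 0.1899.
g_veg = 0.2302 − 0.1899 = 0.04.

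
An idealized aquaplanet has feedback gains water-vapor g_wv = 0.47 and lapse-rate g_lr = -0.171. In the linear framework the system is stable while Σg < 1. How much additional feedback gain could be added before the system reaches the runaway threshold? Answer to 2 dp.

Current total gain = 0.47 − 0.171 = 0.299.
Margin to runaway = 1 − 0.299 = 0.70.

0.70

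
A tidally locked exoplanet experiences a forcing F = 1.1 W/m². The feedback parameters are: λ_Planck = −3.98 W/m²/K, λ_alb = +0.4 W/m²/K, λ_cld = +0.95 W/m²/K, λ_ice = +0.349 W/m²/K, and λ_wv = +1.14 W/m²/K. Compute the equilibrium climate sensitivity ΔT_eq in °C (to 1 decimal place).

1.0 °C

Net feedback parameter λ = (−3.98) + (+0.4) + (+0.95) + (+0.349) + (+1.14) = -1.141 W/m²/K.
ΔT = −F/λ = −1.1/(-1.141) = 1.0 °C.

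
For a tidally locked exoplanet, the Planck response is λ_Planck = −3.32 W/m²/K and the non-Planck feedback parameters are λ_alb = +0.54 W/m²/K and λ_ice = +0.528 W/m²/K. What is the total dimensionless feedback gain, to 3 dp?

0.322

Convert to gains: g_alb = 0.54/3.32 = 0.1627; g_ice = 0.528/3.32 = 0.159.
Total gain g = 0.3217.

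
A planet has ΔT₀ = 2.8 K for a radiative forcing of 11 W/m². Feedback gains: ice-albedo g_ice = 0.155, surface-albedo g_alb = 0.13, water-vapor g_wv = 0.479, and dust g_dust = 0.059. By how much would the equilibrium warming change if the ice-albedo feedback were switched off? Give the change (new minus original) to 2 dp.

-7.39 K

Original: g = 0.823, ΔT = 2.8/(1−0.823) = 15.8192 K.
Without ice-albedo: g' = 0.668, ΔT' = 2.8/(1−0.668) = 8.4337 K.
Change = 8.4337 − 15.8192 = -7.39 K.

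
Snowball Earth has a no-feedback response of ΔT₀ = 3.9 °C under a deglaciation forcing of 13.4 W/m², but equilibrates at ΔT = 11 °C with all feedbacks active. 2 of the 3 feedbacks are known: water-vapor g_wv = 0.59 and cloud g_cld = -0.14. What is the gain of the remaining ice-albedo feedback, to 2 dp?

0.20

Amplification A = ΔT/ΔT₀ = 11/3.9 = 2.821.
Total gain g = 1 − 1/A = 1 − 1/2.821 = 0.6455.
Known gains sum to 0.59 − 0.14 = 0.45.
g_ice = 0.6455 − 0.45 = 0.20.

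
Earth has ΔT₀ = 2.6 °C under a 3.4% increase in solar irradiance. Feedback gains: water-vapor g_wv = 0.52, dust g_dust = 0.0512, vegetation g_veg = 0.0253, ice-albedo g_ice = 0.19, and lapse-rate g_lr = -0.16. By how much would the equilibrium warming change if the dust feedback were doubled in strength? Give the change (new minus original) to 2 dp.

Original: g = 0.6265, ΔT = 2.6/(1−0.6265) = 6.9612 °C.
With doubled dust: g' = 0.6777, ΔT' = 2.6/(1−0.6777) = 8.0670 °C.
Change = 8.0670 − 6.9612 = 1.11 °C.

1.11 °C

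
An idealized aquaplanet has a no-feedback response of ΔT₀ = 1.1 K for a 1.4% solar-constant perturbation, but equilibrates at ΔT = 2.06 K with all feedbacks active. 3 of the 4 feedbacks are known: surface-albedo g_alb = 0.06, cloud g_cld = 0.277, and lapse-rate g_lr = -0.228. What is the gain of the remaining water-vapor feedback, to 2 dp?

0.36

Amplification A = ΔT/ΔT₀ = 2.06/1.1 = 1.873.
Total gain g = 1 − 1/A = 1 − 1/1.873 = 0.4661.
Known gains sum to 0.06 + 0.277 − 0.228 = 0.109.
g_wv = 0.4661 − 0.109 = 0.36.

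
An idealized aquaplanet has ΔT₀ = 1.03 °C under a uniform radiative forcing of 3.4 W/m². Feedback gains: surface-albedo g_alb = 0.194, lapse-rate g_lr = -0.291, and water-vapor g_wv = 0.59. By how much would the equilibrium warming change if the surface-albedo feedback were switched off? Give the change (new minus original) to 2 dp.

-0.56 °C

Original: g = 0.493, ΔT = 1.03/(1−0.493) = 2.0316 °C.
Without surface-albedo: g' = 0.299, ΔT' = 1.03/(1−0.299) = 1.4693 °C.
Change = 1.4693 − 2.0316 = -0.56 °C.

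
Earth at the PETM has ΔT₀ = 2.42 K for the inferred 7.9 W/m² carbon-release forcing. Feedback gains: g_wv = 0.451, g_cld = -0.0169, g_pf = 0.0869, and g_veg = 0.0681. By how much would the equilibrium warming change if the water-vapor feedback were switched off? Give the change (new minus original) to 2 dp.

-3.08 K

Original: g = 0.5891, ΔT = 2.42/(1−0.5891) = 5.8895 K.
Without water-vapor: g' = 0.1381, ΔT' = 2.42/(1−0.1381) = 2.8078 K.
Change = 2.8078 − 5.8895 = -3.08 K.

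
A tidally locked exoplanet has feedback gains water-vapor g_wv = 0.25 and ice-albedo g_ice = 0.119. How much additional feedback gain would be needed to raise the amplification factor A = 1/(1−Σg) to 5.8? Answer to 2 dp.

Current total gain = 0.369.
Target gain for A = 5.8: g* = 1 − 1/5.8 = 0.8276.
Additional gain needed = 0.8276 − 0.369 = 0.46.

0.46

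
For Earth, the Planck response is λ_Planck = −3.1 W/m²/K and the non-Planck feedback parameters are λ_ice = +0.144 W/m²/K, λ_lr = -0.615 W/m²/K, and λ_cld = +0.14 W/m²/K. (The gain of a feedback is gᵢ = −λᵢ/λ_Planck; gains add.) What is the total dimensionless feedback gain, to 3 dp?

Convert to gains: g_ice = 0.144/3.1 = 0.04645; g_lr = -0.615/3.1 = -0.1984; g_cld = 0.14/3.1 = 0.04516.
Total gain g = -0.10679.

-0.107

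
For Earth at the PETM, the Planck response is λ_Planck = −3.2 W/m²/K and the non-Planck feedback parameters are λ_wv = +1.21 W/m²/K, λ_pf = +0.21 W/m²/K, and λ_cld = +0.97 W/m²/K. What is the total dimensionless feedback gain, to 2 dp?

Convert to gains: g_wv = 1.21/3.2 = 0.3781; g_pf = 0.21/3.2 = 0.06562; g_cld = 0.97/3.2 = 0.3031.
Total gain g = 0.74682.

0.75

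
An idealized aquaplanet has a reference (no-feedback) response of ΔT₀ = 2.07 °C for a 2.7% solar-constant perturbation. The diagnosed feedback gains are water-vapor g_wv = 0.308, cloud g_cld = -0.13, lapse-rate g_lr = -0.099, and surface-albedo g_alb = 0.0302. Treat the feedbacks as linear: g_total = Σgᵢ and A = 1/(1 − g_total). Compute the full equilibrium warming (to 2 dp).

Total gain g = 0.308 − 0.13 − 0.099 + 0.0302 = 0.1092.
Amplification A = 1/(1 − 0.1092) = 1.123.
ΔT = 2.07 × 1.123 = 2.32 °C.

2.32 °C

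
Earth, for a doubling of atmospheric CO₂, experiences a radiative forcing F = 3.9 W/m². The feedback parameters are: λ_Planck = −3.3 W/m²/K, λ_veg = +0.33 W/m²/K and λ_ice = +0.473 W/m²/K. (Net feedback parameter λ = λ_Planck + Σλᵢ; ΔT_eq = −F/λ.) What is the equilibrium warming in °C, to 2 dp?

Net feedback parameter λ = (−3.3) + (+0.33) + (+0.473) = -2.497 W/m²/K.
ΔT = −F/λ = −3.9/(-2.497) = 1.56 °C.

1.56 °C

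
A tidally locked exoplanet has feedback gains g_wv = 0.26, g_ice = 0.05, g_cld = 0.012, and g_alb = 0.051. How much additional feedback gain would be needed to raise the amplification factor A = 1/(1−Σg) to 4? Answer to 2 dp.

0.38

Current total gain = 0.373.
Target gain for A = 4: g* = 1 − 1/4 = 0.75.
Additional gain needed = 0.75 − 0.373 = 0.38.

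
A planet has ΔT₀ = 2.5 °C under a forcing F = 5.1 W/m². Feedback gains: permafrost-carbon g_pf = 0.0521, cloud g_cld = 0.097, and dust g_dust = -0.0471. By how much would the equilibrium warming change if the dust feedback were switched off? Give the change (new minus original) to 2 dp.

0.15 °C

Original: g = 0.102, ΔT = 2.5/(1−0.102) = 2.7840 °C.
Without dust: g' = 0.1491, ΔT' = 2.5/(1−0.1491) = 2.9381 °C.
Change = 2.9381 − 2.7840 = 0.15 °C.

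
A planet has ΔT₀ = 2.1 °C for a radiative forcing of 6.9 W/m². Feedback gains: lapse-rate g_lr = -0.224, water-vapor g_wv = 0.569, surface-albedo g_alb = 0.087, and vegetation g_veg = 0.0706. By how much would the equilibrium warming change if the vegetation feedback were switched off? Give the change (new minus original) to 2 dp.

Original: g = 0.5026, ΔT = 2.1/(1−0.5026) = 4.2220 °C.
Without vegetation: g' = 0.432, ΔT' = 2.1/(1−0.432) = 3.6972 °C.
Change = 3.6972 − 4.2220 = -0.52 °C.

-0.52 °C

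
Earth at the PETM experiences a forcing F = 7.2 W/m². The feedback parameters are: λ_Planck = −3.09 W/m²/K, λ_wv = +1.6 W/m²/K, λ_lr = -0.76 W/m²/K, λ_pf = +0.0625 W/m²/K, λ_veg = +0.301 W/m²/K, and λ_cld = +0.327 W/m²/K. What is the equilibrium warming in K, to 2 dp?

4.62 K

Net feedback parameter λ = (−3.09) + (+1.6) + (-0.76) + (+0.0625) + (+0.301) + (+0.327) = -1.5595 W/m²/K.
ΔT = −F/λ = −7.2/(-1.5595) = 4.62 K.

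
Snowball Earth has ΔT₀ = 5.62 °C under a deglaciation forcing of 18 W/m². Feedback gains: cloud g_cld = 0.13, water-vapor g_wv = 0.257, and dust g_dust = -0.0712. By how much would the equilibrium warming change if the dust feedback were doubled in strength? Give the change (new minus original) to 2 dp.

Original: g = 0.3158, ΔT = 5.62/(1−0.3158) = 8.2140 °C.
With doubled dust: g' = 0.2446, ΔT' = 5.62/(1−0.2446) = 7.4398 °C.
Change = 7.4398 − 8.2140 = -0.77 °C.

-0.77 °C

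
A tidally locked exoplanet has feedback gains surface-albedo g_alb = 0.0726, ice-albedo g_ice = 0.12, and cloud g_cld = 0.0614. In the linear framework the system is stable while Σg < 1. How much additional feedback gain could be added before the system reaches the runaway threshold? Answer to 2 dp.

Current total gain = 0.0726 + 0.12 + 0.0614 = 0.254.
Margin to runaway = 1 − 0.254 = 0.75.

0.75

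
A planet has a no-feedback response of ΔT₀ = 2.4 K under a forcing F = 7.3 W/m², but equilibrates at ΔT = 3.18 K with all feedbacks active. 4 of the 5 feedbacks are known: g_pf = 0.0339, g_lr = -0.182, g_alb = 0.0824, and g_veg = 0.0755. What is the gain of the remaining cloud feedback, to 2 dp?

0.24

Amplification A = ΔT/ΔT₀ = 3.18/2.4 = 1.325.
Total gain g = 1 − 1/A = 1 − 1/1.325 = 0.2453.
Known gains sum to 0.0339 − 0.182 + 0.0824 + 0.0755 = 0.0098.
g_cld = 0.2453 − 0.0098 = 0.24.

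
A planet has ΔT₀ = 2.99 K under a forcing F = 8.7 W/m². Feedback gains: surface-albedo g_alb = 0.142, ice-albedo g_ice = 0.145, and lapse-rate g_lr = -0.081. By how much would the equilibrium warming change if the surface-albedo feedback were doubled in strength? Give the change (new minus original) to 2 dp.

Original: g = 0.206, ΔT = 2.99/(1−0.206) = 3.7657 K.
With doubled surface-albedo: g' = 0.348, ΔT' = 2.99/(1−0.348) = 4.5859 K.
Change = 4.5859 − 3.7657 = 0.82 K.

0.82 K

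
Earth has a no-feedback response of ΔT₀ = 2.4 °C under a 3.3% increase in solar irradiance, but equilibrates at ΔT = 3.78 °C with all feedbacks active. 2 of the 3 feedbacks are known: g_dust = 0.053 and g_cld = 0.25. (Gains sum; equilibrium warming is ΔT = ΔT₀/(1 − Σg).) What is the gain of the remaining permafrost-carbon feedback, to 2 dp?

0.06

Amplification A = ΔT/ΔT₀ = 3.78/2.4 = 1.575.
Total gain g = 1 − 1/A = 1 − 1/1.575 = 0.3651.
Known gains sum to 0.053 + 0.25 = 0.303.
g_pf = 0.3651 − 0.303 = 0.06.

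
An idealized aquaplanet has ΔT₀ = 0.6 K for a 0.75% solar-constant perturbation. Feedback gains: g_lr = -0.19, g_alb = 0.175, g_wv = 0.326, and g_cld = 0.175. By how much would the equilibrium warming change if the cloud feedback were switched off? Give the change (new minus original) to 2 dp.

Original: g = 0.486, ΔT = 0.6/(1−0.486) = 1.1673 K.
Without cloud: g' = 0.311, ΔT' = 0.6/(1−0.311) = 0.8708 K.
Change = 0.8708 − 1.1673 = -0.30 K.

-0.30 K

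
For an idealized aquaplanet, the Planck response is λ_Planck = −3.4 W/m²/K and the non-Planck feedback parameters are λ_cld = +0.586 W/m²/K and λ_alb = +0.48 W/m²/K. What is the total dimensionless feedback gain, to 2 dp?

0.31

Convert to gains: g_cld = 0.586/3.4 = 0.1724; g_alb = 0.48/3.4 = 0.1412.
Total gain g = 0.3136.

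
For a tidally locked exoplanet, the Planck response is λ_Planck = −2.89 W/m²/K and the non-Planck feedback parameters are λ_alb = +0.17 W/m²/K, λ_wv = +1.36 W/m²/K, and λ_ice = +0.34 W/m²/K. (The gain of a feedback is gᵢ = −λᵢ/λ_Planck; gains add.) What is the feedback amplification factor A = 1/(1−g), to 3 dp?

Convert to gains: g_alb = 0.17/2.89 = 0.05882; g_wv = 1.36/2.89 = 0.4706; g_ice = 0.34/2.89 = 0.1176.
Total gain g = 0.64702.
A = 1/(1 − 0.64702) = 2.833.

2.833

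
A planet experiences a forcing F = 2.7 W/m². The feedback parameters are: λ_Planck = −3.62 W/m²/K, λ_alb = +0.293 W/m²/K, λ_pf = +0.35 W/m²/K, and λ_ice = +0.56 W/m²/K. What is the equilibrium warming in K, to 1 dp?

Net feedback parameter λ = (−3.62) + (+0.293) + (+0.35) + (+0.56) = -2.417 W/m²/K.
ΔT = −F/λ = −2.7/(-2.417) = 1.1 K.

1.1 K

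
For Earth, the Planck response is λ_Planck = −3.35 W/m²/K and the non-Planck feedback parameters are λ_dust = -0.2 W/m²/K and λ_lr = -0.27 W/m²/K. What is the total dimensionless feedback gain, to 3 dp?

-0.140

Convert to gains: g_dust = -0.2/3.35 = -0.0597; g_lr = -0.27/3.35 = -0.0806.
Total gain g = -0.1403.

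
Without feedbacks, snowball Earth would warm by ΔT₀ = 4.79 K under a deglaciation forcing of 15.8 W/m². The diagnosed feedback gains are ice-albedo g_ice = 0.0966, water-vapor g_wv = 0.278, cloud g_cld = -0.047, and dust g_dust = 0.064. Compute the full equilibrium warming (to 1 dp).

7.9 K

Total gain g = 0.0966 + 0.278 − 0.047 + 0.064 = 0.3916.
Amplification A = 1/(1 − 0.3916) = 1.644.
ΔT = 4.79 × 1.644 = 7.9 K.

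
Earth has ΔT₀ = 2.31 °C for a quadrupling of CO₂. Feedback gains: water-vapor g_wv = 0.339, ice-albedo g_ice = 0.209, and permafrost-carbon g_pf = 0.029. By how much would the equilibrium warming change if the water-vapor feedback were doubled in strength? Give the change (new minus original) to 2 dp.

22.04 °C

Original: g = 0.577, ΔT = 2.31/(1−0.577) = 5.4610 °C.
With doubled water-vapor: g' = 0.916, ΔT' = 2.31/(1−0.916) = 27.5000 °C.
Change = 27.5000 − 5.4610 = 22.04 °C.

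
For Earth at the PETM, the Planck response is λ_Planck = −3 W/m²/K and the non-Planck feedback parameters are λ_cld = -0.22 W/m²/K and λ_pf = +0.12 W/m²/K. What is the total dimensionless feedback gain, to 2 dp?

-0.03

Convert to gains: g_cld = -0.22/3 = -0.07333; g_pf = 0.12/3 = 0.04.
Total gain g = -0.03333.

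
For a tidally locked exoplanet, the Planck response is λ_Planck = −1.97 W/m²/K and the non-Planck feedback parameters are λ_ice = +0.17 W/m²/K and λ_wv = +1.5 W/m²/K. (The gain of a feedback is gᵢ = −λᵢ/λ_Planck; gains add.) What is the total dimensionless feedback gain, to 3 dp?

Convert to gains: g_ice = 0.17/1.97 = 0.08629; g_wv = 1.5/1.97 = 0.7614.
Total gain g = 0.84769.

0.848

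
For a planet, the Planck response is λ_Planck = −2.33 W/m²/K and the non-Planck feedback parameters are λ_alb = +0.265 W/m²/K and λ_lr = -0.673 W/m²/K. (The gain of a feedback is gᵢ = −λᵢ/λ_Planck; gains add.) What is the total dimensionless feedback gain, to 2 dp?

-0.18

Convert to gains: g_alb = 0.265/2.33 = 0.1137; g_lr = -0.673/2.33 = -0.2888.
Total gain g = -0.1751.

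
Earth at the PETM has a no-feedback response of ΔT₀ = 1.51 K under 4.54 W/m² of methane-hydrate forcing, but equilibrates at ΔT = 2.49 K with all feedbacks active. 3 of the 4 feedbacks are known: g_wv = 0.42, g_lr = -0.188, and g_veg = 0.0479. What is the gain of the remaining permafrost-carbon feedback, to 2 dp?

Amplification A = ΔT/ΔT₀ = 2.49/1.51 = 1.649.
Total gain g = 1 − 1/A = 1 − 1/1.649 = 0.3936.
Known gains sum to 0.42 − 0.188 + 0.0479 = 0.2799.
g_pf = 0.3936 − 0.2799 = 0.11.

0.11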